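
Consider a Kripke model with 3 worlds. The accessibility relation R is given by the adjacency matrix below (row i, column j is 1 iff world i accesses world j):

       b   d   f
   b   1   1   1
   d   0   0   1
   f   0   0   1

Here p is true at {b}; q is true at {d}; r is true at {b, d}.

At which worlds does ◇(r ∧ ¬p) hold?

b: successors {b, d, f}; r ∧ ¬p there: b:F, d:T, f:F. ✓
d: successors {f}; r ∧ ¬p there: f:F. ✗
f: successors {f}; r ∧ ¬p there: f:F. ✗

{b}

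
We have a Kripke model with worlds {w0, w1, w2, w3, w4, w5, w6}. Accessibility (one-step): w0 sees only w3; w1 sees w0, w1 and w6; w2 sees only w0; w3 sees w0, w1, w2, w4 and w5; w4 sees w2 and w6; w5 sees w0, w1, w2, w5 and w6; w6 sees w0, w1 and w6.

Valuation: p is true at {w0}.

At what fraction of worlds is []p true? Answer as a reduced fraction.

w0: successors {w3}; p there: w3:F. ✗
w1: successors {w0, w1, w6}; p there: w0:T, w1:F, w6:F. ✗
w2: successors {w0}; p there: w0:T. ✓
w3: successors {w0, w1, w2, w4, w5}; p there: w0:T, w1:F, w2:F, w4:F, w5:F. ✗
w4: successors {w2, w6}; p there: w2:F, w6:F. ✗
w5: successors {w0, w1, w2, w5, w6}; p there: w0:T, w1:F, w2:F, w5:F, w6:F. ✗
w6: successors {w0, w1, w6}; p there: w0:T, w1:F, w6:F. ✗
That's 1 of 7 worlds, so 1/7.

1/7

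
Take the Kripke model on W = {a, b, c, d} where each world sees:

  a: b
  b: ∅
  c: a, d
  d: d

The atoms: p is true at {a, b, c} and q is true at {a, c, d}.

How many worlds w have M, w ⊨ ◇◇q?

a: successors {b}; ◇q there: b:F. ✗
b: no successors, so ◇◇q fails. ✗
c: successors {a, d}; ◇q there: a:F, d:T. ✓
d: successors {d}; ◇q there: d:T. ✓
Satisfying worlds: {c, d}.

2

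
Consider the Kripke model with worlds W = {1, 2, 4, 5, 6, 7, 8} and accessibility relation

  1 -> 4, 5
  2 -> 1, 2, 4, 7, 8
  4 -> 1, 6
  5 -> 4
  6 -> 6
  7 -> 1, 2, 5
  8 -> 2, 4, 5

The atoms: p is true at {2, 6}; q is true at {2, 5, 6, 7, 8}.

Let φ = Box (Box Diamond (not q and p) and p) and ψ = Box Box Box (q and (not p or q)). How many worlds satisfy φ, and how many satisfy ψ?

0 and 1

For Box (Box Diamond (not q and p) and p):
1: successors {4, 5}; Box Diamond (not q and p) and p there: 4:F, 5:F. ✗
2: successors {1, 2, 4, 7, 8}; Box Diamond (not q and p) and p there: 1:F, 2:F, 4:F, 7:F, 8:F. ✗
4: successors {1, 6}; Box Diamond (not q and p) and p there: 1:F, 6:F. ✗
5: successors {4}; Box Diamond (not q and p) and p there: 4:F. ✗
6: successors {6}; Box Diamond (not q and p) and p there: 6:F. ✗
7: successors {1, 2, 5}; Box Diamond (not q and p) and p there: 1:F, 2:F, 5:F. ✗
8: successors {2, 4, 5}; Box Diamond (not q and p) and p there: 2:F, 4:F, 5:F. ✗
— 0 worlds.
For Box Box Box (q and (not p or q)):
1: successors {4, 5}; Box Box (q and (not p or q)) there: 4:F, 5:F. ✗
2: successors {1, 2, 4, 7, 8}; Box Box (q and (not p or q)) there: 1:F, 2:F, 4:F, 7:F, 8:F. ✗
4: successors {1, 6}; Box Box (q and (not p or q)) there: 1:F, 6:T. ✗
5: successors {4}; Box Box (q and (not p or q)) there: 4:F. ✗
6: successors {6}; Box Box (q and (not p or q)) there: 6:T. ✓
7: successors {1, 2, 5}; Box Box (q and (not p or q)) there: 1:F, 2:F, 5:F. ✗
8: successors {2, 4, 5}; Box Box (q and (not p or q)) there: 2:F, 4:F, 5:F. ✗
— 1 world.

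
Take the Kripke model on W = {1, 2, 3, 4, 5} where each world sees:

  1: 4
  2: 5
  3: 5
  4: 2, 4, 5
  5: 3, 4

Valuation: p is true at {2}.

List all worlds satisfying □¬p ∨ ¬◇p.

{1, 2, 3, 5}

1: □¬p is T, ¬◇p is T. ✓
2: □¬p is T, ¬◇p is T. ✓
3: □¬p is T, ¬◇p is T. ✓
4: □¬p is F, ¬◇p is F. ✗
5: □¬p is T, ¬◇p is T. ✓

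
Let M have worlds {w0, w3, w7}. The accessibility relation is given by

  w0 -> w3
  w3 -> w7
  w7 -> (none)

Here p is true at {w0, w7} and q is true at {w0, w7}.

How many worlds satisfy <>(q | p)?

1

w0: successors {w3}; q | p there: w3:F. ✗
w3: successors {w7}; q | p there: w7:T. ✓
w7: no successors, so <>(q | p) fails. ✗
Satisfying worlds: {w3}.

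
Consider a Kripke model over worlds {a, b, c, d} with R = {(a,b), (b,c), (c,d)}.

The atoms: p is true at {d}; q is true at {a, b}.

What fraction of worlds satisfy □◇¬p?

1/2

a: successors {b}; ◇¬p there: b:T. ✓
b: successors {c}; ◇¬p there: c:F. ✗
c: successors {d}; ◇¬p there: d:F. ✗
d: no successors, so □◇¬p holds vacuously. ✓
That's 2 of 4 worlds, so 2/4 = 1/2.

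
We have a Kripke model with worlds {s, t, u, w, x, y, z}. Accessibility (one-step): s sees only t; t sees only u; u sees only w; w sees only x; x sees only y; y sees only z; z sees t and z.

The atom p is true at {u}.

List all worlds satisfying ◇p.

s: successors {t}; p there: t:F. ✗
t: successors {u}; p there: u:T. ✓
u: successors {w}; p there: w:F. ✗
w: successors {x}; p there: x:F. ✗
x: successors {y}; p there: y:F. ✗
y: successors {z}; p there: z:F. ✗
z: successors {t, z}; p there: t:F, z:F. ✗

{t}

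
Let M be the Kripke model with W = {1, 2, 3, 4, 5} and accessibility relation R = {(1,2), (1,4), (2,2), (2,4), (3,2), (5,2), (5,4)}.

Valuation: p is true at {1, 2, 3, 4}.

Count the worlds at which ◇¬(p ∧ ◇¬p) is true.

4

1: successors {2, 4}; ¬(p ∧ ◇¬p) there: 2:T, 4:T. ✓
2: successors {2, 4}; ¬(p ∧ ◇¬p) there: 2:T, 4:T. ✓
3: successors {2}; ¬(p ∧ ◇¬p) there: 2:T. ✓
4: no successors, so ◇¬(p ∧ ◇¬p) fails. ✗
5: successors {2, 4}; ¬(p ∧ ◇¬p) there: 2:T, 4:T. ✓
Satisfying worlds: {1, 2, 3, 5}.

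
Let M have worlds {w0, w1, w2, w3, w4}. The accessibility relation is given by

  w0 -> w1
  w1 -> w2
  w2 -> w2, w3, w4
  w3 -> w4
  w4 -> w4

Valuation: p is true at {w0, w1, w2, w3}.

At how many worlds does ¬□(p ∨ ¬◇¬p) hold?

3

w0: □(p ∨ ¬◇¬p) is T. ✗
w1: □(p ∨ ¬◇¬p) is T. ✗
w2: □(p ∨ ¬◇¬p) is F. ✓
w3: □(p ∨ ¬◇¬p) is F. ✓
w4: □(p ∨ ¬◇¬p) is F. ✓
Satisfying worlds: {w2, w3, w4}.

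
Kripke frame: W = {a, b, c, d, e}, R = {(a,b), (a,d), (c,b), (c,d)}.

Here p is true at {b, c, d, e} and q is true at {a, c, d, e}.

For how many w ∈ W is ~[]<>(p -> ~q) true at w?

a: []<>(p -> ~q) is F. ✓
b: []<>(p -> ~q) is T. ✗
c: []<>(p -> ~q) is F. ✓
d: []<>(p -> ~q) is T. ✗
e: []<>(p -> ~q) is T. ✗
Satisfying worlds: {a, c}.

2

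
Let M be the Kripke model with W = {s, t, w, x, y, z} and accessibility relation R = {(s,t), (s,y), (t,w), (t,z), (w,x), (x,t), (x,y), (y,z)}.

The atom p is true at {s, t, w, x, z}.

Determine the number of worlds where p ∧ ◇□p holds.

3

s: p is T, ◇□p is T. ✓
t: p is T, ◇□p is T. ✓
w: p is T, ◇□p is F. ✗
x: p is T, ◇□p is T. ✓
y: p is F, ◇□p is T. ✗
z: p is T, ◇□p is F. ✗
Satisfying worlds: {s, t, x}.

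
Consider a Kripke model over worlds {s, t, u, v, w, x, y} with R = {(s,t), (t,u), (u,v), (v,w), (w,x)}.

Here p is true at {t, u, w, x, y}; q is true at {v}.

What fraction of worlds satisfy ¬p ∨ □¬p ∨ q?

5/7

s: ¬p is T, □¬p ∨ q is F. ✓
t: ¬p is F, □¬p ∨ q is F. ✗
u: ¬p is F, □¬p ∨ q is T. ✓
v: ¬p is T, □¬p ∨ q is T. ✓
w: ¬p is F, □¬p ∨ q is F. ✗
x: ¬p is F, □¬p ∨ q is T. ✓
y: ¬p is F, □¬p ∨ q is T. ✓
That's 5 of 7 worlds, so 5/7.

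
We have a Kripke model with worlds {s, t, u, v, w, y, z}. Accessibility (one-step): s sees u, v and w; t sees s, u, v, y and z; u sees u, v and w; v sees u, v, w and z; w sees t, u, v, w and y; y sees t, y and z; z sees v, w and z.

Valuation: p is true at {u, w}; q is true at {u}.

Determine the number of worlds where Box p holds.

0

s: successors {u, v, w}; p there: u:T, v:F, w:T. ✗
t: successors {s, u, v, y, z}; p there: s:F, u:T, v:F, y:F, z:F. ✗
u: successors {u, v, w}; p there: u:T, v:F, w:T. ✗
v: successors {u, v, w, z}; p there: u:T, v:F, w:T, z:F. ✗
w: successors {t, u, v, w, y}; p there: t:F, u:T, v:F, w:T, y:F. ✗
y: successors {t, y, z}; p there: t:F, y:F, z:F. ✗
z: successors {v, w, z}; p there: v:F, w:T, z:F. ✗
Satisfying worlds: ∅.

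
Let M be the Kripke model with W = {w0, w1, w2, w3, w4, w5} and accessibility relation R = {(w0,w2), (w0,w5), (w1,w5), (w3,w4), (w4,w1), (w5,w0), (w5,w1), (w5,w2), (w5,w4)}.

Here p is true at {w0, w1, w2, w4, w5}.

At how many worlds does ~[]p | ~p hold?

1

w0: ~[]p is F, ~p is F. ✗
w1: ~[]p is F, ~p is F. ✗
w2: ~[]p is F, ~p is F. ✗
w3: ~[]p is F, ~p is T. ✓
w4: ~[]p is F, ~p is F. ✗
w5: ~[]p is F, ~p is F. ✗
Satisfying worlds: {w3}.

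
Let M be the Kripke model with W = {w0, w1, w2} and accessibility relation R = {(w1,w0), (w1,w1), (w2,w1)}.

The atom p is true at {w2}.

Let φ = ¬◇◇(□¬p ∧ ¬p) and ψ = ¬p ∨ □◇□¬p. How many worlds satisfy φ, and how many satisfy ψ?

For ¬◇◇(□¬p ∧ ¬p):
w0: ◇◇(□¬p ∧ ¬p) is F. ✓
w1: ◇◇(□¬p ∧ ¬p) is T. ✗
w2: ◇◇(□¬p ∧ ¬p) is T. ✗
— 1 world.
For ¬p ∨ □◇□¬p:
w0: ¬p is T, □◇□¬p is T. ✓
w1: ¬p is T, □◇□¬p is F. ✓
w2: ¬p is F, □◇□¬p is T. ✓
— 3 worlds.

1 and 3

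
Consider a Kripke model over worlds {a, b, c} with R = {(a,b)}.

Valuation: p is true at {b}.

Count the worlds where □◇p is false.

a: successors {b}; ◇p there: b:F. ✗
b: no successors, so □◇p holds vacuously. ✓
c: no successors, so □◇p holds vacuously. ✓
Satisfying worlds: {b, c}.
So □◇p fails at the other 1 world.

1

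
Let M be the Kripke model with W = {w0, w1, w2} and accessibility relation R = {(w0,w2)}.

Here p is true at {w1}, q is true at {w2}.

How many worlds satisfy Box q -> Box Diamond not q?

w0: Box q is T, Box Diamond not q is F. ✗
w1: Box q is T, Box Diamond not q is T. ✓
w2: Box q is T, Box Diamond not q is T. ✓
Satisfying worlds: {w1, w2}.

2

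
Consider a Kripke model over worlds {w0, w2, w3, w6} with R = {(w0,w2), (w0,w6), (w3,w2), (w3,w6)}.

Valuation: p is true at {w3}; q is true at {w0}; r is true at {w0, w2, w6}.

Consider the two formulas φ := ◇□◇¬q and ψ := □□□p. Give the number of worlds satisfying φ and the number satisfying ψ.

2 and 4

For ◇□◇¬q:
w0: successors {w2, w6}; □◇¬q there: w2:T, w6:T. ✓
w2: no successors, so ◇□◇¬q fails. ✗
w3: successors {w2, w6}; □◇¬q there: w2:T, w6:T. ✓
w6: no successors, so ◇□◇¬q fails. ✗
— 2 worlds.
For □□□p:
w0: successors {w2, w6}; □□p there: w2:T, w6:T. ✓
w2: no successors, so □□□p holds vacuously. ✓
w3: successors {w2, w6}; □□p there: w2:T, w6:T. ✓
w6: no successors, so □□□p holds vacuously. ✓
— 4 worlds.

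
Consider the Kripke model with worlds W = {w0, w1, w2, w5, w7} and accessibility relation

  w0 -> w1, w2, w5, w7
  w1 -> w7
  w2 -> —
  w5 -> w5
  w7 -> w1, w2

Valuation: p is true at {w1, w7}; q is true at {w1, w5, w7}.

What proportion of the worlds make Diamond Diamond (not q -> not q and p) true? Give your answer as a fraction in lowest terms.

w0: successors {w1, w2, w5, w7}; Diamond (not q -> not q and p) there: w1:T, w2:F, w5:T, w7:T. ✓
w1: successors {w7}; Diamond (not q -> not q and p) there: w7:T. ✓
w2: no successors, so Diamond Diamond (not q -> not q and p) fails. ✗
w5: successors {w5}; Diamond (not q -> not q and p) there: w5:T. ✓
w7: successors {w1, w2}; Diamond (not q -> not q and p) there: w1:T, w2:F. ✓
That's 4 of 5 worlds, so 4/5.

4/5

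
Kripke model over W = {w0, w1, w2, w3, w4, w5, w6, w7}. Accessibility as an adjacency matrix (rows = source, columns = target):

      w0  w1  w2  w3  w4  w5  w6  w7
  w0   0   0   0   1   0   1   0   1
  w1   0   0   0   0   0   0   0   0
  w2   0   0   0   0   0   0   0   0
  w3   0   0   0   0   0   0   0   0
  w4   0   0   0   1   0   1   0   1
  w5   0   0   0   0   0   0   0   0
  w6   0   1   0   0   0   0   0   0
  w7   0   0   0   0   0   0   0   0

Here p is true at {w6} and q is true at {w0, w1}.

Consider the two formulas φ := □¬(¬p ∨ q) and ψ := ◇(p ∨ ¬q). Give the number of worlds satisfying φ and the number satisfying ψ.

5 and 2

For □¬(¬p ∨ q):
w0: successors {w3, w5, w7}; ¬(¬p ∨ q) there: w3:F, w5:F, w7:F. ✗
w1: no successors, so □¬(¬p ∨ q) holds vacuously. ✓
w2: no successors, so □¬(¬p ∨ q) holds vacuously. ✓
w3: no successors, so □¬(¬p ∨ q) holds vacuously. ✓
w4: successors {w3, w5, w7}; ¬(¬p ∨ q) there: w3:F, w5:F, w7:F. ✗
w5: no successors, so □¬(¬p ∨ q) holds vacuously. ✓
w6: successors {w1}; ¬(¬p ∨ q) there: w1:F. ✗
w7: no successors, so □¬(¬p ∨ q) holds vacuously. ✓
— 5 worlds.
For ◇(p ∨ ¬q):
w0: successors {w3, w5, w7}; p ∨ ¬q there: w3:T, w5:T, w7:T. ✓
w1: no successors, so ◇(p ∨ ¬q) fails. ✗
w2: no successors, so ◇(p ∨ ¬q) fails. ✗
w3: no successors, so ◇(p ∨ ¬q) fails. ✗
w4: successors {w3, w5, w7}; p ∨ ¬q there: w3:T, w5:T, w7:T. ✓
w5: no successors, so ◇(p ∨ ¬q) fails. ✗
w6: successors {w1}; p ∨ ¬q there: w1:F. ✗
w7: no successors, so ◇(p ∨ ¬q) fails. ✗
— 2 worlds.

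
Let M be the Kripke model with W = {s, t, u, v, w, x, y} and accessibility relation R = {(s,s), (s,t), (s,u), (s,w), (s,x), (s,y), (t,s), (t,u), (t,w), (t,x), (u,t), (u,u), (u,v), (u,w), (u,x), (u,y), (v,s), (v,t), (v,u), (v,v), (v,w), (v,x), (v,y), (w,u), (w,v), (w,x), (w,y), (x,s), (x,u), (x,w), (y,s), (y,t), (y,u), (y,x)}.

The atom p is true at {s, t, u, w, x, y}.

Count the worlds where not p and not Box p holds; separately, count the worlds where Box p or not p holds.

1 and 5

For not p and not Box p:
s: not p is F, not Box p is F. ✗
t: not p is F, not Box p is F. ✗
u: not p is F, not Box p is T. ✗
v: not p is T, not Box p is T. ✓
w: not p is F, not Box p is T. ✗
x: not p is F, not Box p is F. ✗
y: not p is F, not Box p is F. ✗
— 1 world.
For Box p or not p:
s: Box p is T, not p is F. ✓
t: Box p is T, not p is F. ✓
u: Box p is F, not p is F. ✗
v: Box p is F, not p is T. ✓
w: Box p is F, not p is F. ✗
x: Box p is T, not p is F. ✓
y: Box p is T, not p is F. ✓
— 5 worlds.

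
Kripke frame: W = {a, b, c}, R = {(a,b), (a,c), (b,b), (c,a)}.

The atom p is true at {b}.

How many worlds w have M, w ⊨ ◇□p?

2

a: successors {b, c}; □p there: b:T, c:F. ✓
b: successors {b}; □p there: b:T. ✓
c: successors {a}; □p there: a:F. ✗
Satisfying worlds: {a, b}.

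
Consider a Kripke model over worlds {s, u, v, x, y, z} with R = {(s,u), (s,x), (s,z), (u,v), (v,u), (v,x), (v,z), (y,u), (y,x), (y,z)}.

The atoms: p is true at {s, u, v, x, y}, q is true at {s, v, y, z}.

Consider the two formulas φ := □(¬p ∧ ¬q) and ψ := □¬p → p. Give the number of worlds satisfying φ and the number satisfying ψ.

2 and 5

For □(¬p ∧ ¬q):
s: successors {u, x, z}; ¬p ∧ ¬q there: u:F, x:F, z:F. ✗
u: successors {v}; ¬p ∧ ¬q there: v:F. ✗
v: successors {u, x, z}; ¬p ∧ ¬q there: u:F, x:F, z:F. ✗
x: no successors, so □(¬p ∧ ¬q) holds vacuously. ✓
y: successors {u, x, z}; ¬p ∧ ¬q there: u:F, x:F, z:F. ✗
z: no successors, so □(¬p ∧ ¬q) holds vacuously. ✓
— 2 worlds.
For □¬p → p:
s: □¬p is F, p is T. ✓
u: □¬p is F, p is T. ✓
v: □¬p is F, p is T. ✓
x: □¬p is T, p is T. ✓
y: □¬p is F, p is T. ✓
z: □¬p is T, p is F. ✗
— 5 worlds.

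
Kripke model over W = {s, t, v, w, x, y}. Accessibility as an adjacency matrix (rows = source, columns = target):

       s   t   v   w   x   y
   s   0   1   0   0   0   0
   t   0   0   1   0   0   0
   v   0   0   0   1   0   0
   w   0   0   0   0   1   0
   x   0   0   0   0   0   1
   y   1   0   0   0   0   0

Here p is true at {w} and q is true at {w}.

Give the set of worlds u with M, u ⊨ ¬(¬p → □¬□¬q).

s: ¬p → □¬□¬q is F. ✓
t: ¬p → □¬□¬q is T. ✗
v: ¬p → □¬□¬q is F. ✓
w: ¬p → □¬□¬q is T. ✗
x: ¬p → □¬□¬q is F. ✓
y: ¬p → □¬□¬q is F. ✓

{s, v, x, y}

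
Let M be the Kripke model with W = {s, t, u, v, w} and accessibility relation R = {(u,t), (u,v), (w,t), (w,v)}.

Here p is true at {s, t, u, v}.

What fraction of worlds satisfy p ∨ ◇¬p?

4/5

s: p is T, ◇¬p is F. ✓
t: p is T, ◇¬p is F. ✓
u: p is T, ◇¬p is F. ✓
v: p is T, ◇¬p is F. ✓
w: p is F, ◇¬p is F. ✗
That's 4 of 5 worlds, so 4/5.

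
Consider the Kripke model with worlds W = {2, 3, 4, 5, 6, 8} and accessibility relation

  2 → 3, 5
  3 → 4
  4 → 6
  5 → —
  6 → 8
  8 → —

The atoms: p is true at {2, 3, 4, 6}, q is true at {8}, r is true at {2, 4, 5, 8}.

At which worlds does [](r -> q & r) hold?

{4, 5, 6, 8}

2: successors {3, 5}; r -> q & r there: 3:T, 5:F. ✗
3: successors {4}; r -> q & r there: 4:F. ✗
4: successors {6}; r -> q & r there: 6:T. ✓
5: no successors, so [](r -> q & r) holds vacuously. ✓
6: successors {8}; r -> q & r there: 8:T. ✓
8: no successors, so [](r -> q & r) holds vacuously. ✓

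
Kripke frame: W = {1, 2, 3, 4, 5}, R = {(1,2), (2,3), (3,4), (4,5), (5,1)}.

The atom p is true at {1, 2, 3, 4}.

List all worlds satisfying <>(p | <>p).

{1, 2, 3, 4, 5}

1: successors {2}; p | <>p there: 2:T. ✓
2: successors {3}; p | <>p there: 3:T. ✓
3: successors {4}; p | <>p there: 4:T. ✓
4: successors {5}; p | <>p there: 5:T. ✓
5: successors {1}; p | <>p there: 1:T. ✓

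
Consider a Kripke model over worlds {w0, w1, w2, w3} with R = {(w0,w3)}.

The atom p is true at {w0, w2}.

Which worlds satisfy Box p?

{w1, w2, w3}

w0: successors {w3}; p there: w3:F. ✗
w1: no successors, so Box p holds vacuously. ✓
w2: no successors, so Box p holds vacuously. ✓
w3: no successors, so Box p holds vacuously. ✓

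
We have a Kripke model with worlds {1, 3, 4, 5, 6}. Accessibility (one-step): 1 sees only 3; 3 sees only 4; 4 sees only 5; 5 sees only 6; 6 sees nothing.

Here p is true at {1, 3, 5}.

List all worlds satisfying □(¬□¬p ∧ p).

{6}

1: successors {3}; ¬□¬p ∧ p there: 3:F. ✗
3: successors {4}; ¬□¬p ∧ p there: 4:F. ✗
4: successors {5}; ¬□¬p ∧ p there: 5:F. ✗
5: successors {6}; ¬□¬p ∧ p there: 6:F. ✗
6: no successors, so □(¬□¬p ∧ p) holds vacuously. ✓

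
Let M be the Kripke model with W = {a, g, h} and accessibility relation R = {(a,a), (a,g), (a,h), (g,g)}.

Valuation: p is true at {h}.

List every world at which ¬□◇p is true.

a: □◇p is F. ✓
g: □◇p is F. ✓
h: □◇p is T. ✗

{a, g}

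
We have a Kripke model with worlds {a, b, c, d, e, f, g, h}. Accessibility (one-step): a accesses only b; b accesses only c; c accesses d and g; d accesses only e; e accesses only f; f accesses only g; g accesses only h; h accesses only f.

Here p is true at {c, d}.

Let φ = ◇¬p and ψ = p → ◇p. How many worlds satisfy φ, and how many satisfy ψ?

For ◇¬p:
a: successors {b}; ¬p there: b:T. ✓
b: successors {c}; ¬p there: c:F. ✗
c: successors {d, g}; ¬p there: d:F, g:T. ✓
d: successors {e}; ¬p there: e:T. ✓
e: successors {f}; ¬p there: f:T. ✓
f: successors {g}; ¬p there: g:T. ✓
g: successors {h}; ¬p there: h:T. ✓
h: successors {f}; ¬p there: f:T. ✓
— 7 worlds.
For p → ◇p:
a: p is F, ◇p is F. ✓
b: p is F, ◇p is T. ✓
c: p is T, ◇p is T. ✓
d: p is T, ◇p is F. ✗
e: p is F, ◇p is F. ✓
f: p is F, ◇p is F. ✓
g: p is F, ◇p is F. ✓
h: p is F, ◇p is F. ✓
— 7 worlds.

7 and 7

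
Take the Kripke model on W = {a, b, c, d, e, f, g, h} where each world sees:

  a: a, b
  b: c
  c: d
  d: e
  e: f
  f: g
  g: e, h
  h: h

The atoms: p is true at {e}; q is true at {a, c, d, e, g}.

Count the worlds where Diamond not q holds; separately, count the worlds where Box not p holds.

For Diamond not q:
a: successors {a, b}; not q there: a:F, b:T. ✓
b: successors {c}; not q there: c:F. ✗
c: successors {d}; not q there: d:F. ✗
d: successors {e}; not q there: e:F. ✗
e: successors {f}; not q there: f:T. ✓
f: successors {g}; not q there: g:F. ✗
g: successors {e, h}; not q there: e:F, h:T. ✓
h: successors {h}; not q there: h:T. ✓
— 4 worlds.
For Box not p:
a: successors {a, b}; not p there: a:T, b:T. ✓
b: successors {c}; not p there: c:T. ✓
c: successors {d}; not p there: d:T. ✓
d: successors {e}; not p there: e:F. ✗
e: successors {f}; not p there: f:T. ✓
f: successors {g}; not p there: g:T. ✓
g: successors {e, h}; not p there: e:F, h:T. ✗
h: successors {h}; not p there: h:T. ✓
— 6 worlds.

4 and 6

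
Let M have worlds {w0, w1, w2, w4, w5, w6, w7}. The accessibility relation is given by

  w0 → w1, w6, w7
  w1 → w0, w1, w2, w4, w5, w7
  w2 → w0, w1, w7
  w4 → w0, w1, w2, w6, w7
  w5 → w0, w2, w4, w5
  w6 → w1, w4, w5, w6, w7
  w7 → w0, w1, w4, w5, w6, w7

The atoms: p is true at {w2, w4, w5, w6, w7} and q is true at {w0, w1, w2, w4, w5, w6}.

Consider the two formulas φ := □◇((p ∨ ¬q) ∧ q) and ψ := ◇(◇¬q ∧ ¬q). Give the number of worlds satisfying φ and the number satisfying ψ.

4 and 6

For □◇((p ∨ ¬q) ∧ q):
w0: successors {w1, w6, w7}; ◇((p ∨ ¬q) ∧ q) there: w1:T, w6:T, w7:T. ✓
w1: successors {w0, w1, w2, w4, w5, w7}; ◇((p ∨ ¬q) ∧ q) there: w0:T, w1:T, w2:F, w4:T, w5:T, w7:T. ✗
w2: successors {w0, w1, w7}; ◇((p ∨ ¬q) ∧ q) there: w0:T, w1:T, w7:T. ✓
w4: successors {w0, w1, w2, w6, w7}; ◇((p ∨ ¬q) ∧ q) there: w0:T, w1:T, w2:F, w6:T, w7:T. ✗
w5: successors {w0, w2, w4, w5}; ◇((p ∨ ¬q) ∧ q) there: w0:T, w2:F, w4:T, w5:T. ✗
w6: successors {w1, w4, w5, w6, w7}; ◇((p ∨ ¬q) ∧ q) there: w1:T, w4:T, w5:T, w6:T, w7:T. ✓
w7: successors {w0, w1, w4, w5, w6, w7}; ◇((p ∨ ¬q) ∧ q) there: w0:T, w1:T, w4:T, w5:T, w6:T, w7:T. ✓
— 4 worlds.
For ◇(◇¬q ∧ ¬q):
w0: successors {w1, w6, w7}; ◇¬q ∧ ¬q there: w1:F, w6:F, w7:T. ✓
w1: successors {w0, w1, w2, w4, w5, w7}; ◇¬q ∧ ¬q there: w0:F, w1:F, w2:F, w4:F, w5:F, w7:T. ✓
w2: successors {w0, w1, w7}; ◇¬q ∧ ¬q there: w0:F, w1:F, w7:T. ✓
w4: successors {w0, w1, w2, w6, w7}; ◇¬q ∧ ¬q there: w0:F, w1:F, w2:F, w6:F, w7:T. ✓
w5: successors {w0, w2, w4, w5}; ◇¬q ∧ ¬q there: w0:F, w2:F, w4:F, w5:F. ✗
w6: successors {w1, w4, w5, w6, w7}; ◇¬q ∧ ¬q there: w1:F, w4:F, w5:F, w6:F, w7:T. ✓
w7: successors {w0, w1, w4, w5, w6, w7}; ◇¬q ∧ ¬q there: w0:F, w1:F, w4:F, w5:F, w6:F, w7:T. ✓
— 6 worlds.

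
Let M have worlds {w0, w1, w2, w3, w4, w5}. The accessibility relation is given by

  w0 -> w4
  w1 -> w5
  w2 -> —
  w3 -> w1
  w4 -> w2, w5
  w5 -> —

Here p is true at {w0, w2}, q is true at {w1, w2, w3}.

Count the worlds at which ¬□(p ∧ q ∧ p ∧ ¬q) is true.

4

w0: □(p ∧ q ∧ p ∧ ¬q) is F. ✓
w1: □(p ∧ q ∧ p ∧ ¬q) is F. ✓
w2: □(p ∧ q ∧ p ∧ ¬q) is T. ✗
w3: □(p ∧ q ∧ p ∧ ¬q) is F. ✓
w4: □(p ∧ q ∧ p ∧ ¬q) is F. ✓
w5: □(p ∧ q ∧ p ∧ ¬q) is T. ✗
Satisfying worlds: {w0, w1, w3, w4}.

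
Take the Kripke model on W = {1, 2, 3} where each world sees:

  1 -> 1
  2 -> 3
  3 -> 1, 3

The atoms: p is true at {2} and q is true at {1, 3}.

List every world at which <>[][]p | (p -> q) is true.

1: <>[][]p is F, p -> q is T. ✓
2: <>[][]p is F, p -> q is F. ✗
3: <>[][]p is F, p -> q is T. ✓

{1, 3}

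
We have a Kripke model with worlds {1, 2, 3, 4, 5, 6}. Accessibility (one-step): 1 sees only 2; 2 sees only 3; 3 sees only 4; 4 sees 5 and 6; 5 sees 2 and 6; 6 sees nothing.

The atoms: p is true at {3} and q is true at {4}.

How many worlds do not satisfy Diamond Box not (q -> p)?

3

1: successors {2}; Box not (q -> p) there: 2:F. ✗
2: successors {3}; Box not (q -> p) there: 3:T. ✓
3: successors {4}; Box not (q -> p) there: 4:F. ✗
4: successors {5, 6}; Box not (q -> p) there: 5:F, 6:T. ✓
5: successors {2, 6}; Box not (q -> p) there: 2:F, 6:T. ✓
6: no successors, so Diamond Box not (q -> p) fails. ✗
Satisfying worlds: {2, 4, 5}.
So Diamond Box not (q -> p) fails at the other 3 worlds.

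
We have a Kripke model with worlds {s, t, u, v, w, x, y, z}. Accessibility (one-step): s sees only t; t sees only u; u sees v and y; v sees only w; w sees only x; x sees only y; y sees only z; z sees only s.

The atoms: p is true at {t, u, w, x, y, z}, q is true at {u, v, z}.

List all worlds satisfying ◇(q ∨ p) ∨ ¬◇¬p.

s: ◇(q ∨ p) is T, ¬◇¬p is T. ✓
t: ◇(q ∨ p) is T, ¬◇¬p is T. ✓
u: ◇(q ∨ p) is T, ¬◇¬p is F. ✓
v: ◇(q ∨ p) is T, ¬◇¬p is T. ✓
w: ◇(q ∨ p) is T, ¬◇¬p is T. ✓
x: ◇(q ∨ p) is T, ¬◇¬p is T. ✓
y: ◇(q ∨ p) is T, ¬◇¬p is T. ✓
z: ◇(q ∨ p) is F, ¬◇¬p is F. ✗

{s, t, u, v, w, x, y}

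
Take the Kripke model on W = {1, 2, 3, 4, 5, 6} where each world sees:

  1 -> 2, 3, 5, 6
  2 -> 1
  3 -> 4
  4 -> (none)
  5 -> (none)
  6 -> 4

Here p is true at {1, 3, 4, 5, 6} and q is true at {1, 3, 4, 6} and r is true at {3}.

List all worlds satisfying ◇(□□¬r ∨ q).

1: successors {2, 3, 5, 6}; □□¬r ∨ q there: 2:F, 3:T, 5:T, 6:T. ✓
2: successors {1}; □□¬r ∨ q there: 1:T. ✓
3: successors {4}; □□¬r ∨ q there: 4:T. ✓
4: no successors, so ◇(□□¬r ∨ q) fails. ✗
5: no successors, so ◇(□□¬r ∨ q) fails. ✗
6: successors {4}; □□¬r ∨ q there: 4:T. ✓

{1, 2, 3, 6}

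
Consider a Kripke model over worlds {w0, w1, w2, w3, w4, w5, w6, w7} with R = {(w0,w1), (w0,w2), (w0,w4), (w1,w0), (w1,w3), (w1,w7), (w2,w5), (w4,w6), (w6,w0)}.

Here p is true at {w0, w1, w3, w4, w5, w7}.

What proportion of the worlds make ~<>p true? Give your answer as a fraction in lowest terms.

w0: <>p is T. ✗
w1: <>p is T. ✗
w2: <>p is T. ✗
w3: <>p is F. ✓
w4: <>p is F. ✓
w5: <>p is F. ✓
w6: <>p is T. ✗
w7: <>p is F. ✓
That's 4 of 8 worlds, so 4/8 = 1/2.

1/2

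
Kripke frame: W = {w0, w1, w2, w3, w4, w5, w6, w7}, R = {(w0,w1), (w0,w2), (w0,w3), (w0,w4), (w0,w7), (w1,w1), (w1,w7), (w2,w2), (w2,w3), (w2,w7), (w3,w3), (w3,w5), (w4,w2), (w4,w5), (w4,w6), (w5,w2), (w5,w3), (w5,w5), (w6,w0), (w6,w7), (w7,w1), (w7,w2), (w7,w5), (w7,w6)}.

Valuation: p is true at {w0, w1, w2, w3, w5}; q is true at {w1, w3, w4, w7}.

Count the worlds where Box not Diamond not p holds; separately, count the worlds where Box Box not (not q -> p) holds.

1 and 0

For Box not Diamond not p:
w0: successors {w1, w2, w3, w4, w7}; not Diamond not p there: w1:F, w2:F, w3:T, w4:F, w7:F. ✗
w1: successors {w1, w7}; not Diamond not p there: w1:F, w7:F. ✗
w2: successors {w2, w3, w7}; not Diamond not p there: w2:F, w3:T, w7:F. ✗
w3: successors {w3, w5}; not Diamond not p there: w3:T, w5:T. ✓
w4: successors {w2, w5, w6}; not Diamond not p there: w2:F, w5:T, w6:F. ✗
w5: successors {w2, w3, w5}; not Diamond not p there: w2:F, w3:T, w5:T. ✗
w6: successors {w0, w7}; not Diamond not p there: w0:F, w7:F. ✗
w7: successors {w1, w2, w5, w6}; not Diamond not p there: w1:F, w2:F, w5:T, w6:F. ✗
— 1 world.
For Box Box not (not q -> p):
w0: successors {w1, w2, w3, w4, w7}; Box not (not q -> p) there: w1:F, w2:F, w3:F, w4:F, w7:F. ✗
w1: successors {w1, w7}; Box not (not q -> p) there: w1:F, w7:F. ✗
w2: successors {w2, w3, w7}; Box not (not q -> p) there: w2:F, w3:F, w7:F. ✗
w3: successors {w3, w5}; Box not (not q -> p) there: w3:F, w5:F. ✗
w4: successors {w2, w5, w6}; Box not (not q -> p) there: w2:F, w5:F, w6:F. ✗
w5: successors {w2, w3, w5}; Box not (not q -> p) there: w2:F, w3:F, w5:F. ✗
w6: successors {w0, w7}; Box not (not q -> p) there: w0:F, w7:F. ✗
w7: successors {w1, w2, w5, w6}; Box not (not q -> p) there: w1:F, w2:F, w5:F, w6:F. ✗
— 0 worlds.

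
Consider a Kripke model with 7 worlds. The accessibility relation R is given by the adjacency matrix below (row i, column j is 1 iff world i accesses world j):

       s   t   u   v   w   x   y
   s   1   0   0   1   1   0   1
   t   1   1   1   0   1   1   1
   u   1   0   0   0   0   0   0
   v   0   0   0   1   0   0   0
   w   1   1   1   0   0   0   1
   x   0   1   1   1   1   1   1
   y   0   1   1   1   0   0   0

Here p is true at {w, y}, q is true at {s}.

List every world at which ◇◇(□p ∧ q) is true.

∅

s: successors {s, v, w, y}; ◇(□p ∧ q) there: s:F, v:F, w:F, y:F. ✗
t: successors {s, t, u, w, x, y}; ◇(□p ∧ q) there: s:F, t:F, u:F, w:F, x:F, y:F. ✗
u: successors {s}; ◇(□p ∧ q) there: s:F. ✗
v: successors {v}; ◇(□p ∧ q) there: v:F. ✗
w: successors {s, t, u, y}; ◇(□p ∧ q) there: s:F, t:F, u:F, y:F. ✗
x: successors {t, u, v, w, x, y}; ◇(□p ∧ q) there: t:F, u:F, v:F, w:F, x:F, y:F. ✗
y: successors {t, u, v}; ◇(□p ∧ q) there: t:F, u:F, v:F. ✗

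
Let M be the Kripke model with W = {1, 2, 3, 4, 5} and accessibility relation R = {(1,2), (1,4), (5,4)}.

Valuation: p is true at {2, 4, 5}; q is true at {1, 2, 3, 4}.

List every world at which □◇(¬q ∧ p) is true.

1: successors {2, 4}; ◇(¬q ∧ p) there: 2:F, 4:F. ✗
2: no successors, so □◇(¬q ∧ p) holds vacuously. ✓
3: no successors, so □◇(¬q ∧ p) holds vacuously. ✓
4: no successors, so □◇(¬q ∧ p) holds vacuously. ✓
5: successors {4}; ◇(¬q ∧ p) there: 4:F. ✗

{2, 3, 4}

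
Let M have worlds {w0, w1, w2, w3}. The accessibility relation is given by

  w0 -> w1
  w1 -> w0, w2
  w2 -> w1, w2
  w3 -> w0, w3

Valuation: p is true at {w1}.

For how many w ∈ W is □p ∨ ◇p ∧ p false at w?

3

w0: □p is T, ◇p ∧ p is F. ✓
w1: □p is F, ◇p ∧ p is F. ✗
w2: □p is F, ◇p ∧ p is F. ✗
w3: □p is F, ◇p ∧ p is F. ✗
Satisfying worlds: {w0}.
So □p ∨ ◇p ∧ p fails at the other 3 worlds.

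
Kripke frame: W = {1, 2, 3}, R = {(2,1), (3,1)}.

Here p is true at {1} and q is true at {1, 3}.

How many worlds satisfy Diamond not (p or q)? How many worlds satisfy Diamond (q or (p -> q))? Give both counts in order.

0 and 2

For Diamond not (p or q):
1: no successors, so Diamond not (p or q) fails. ✗
2: successors {1}; not (p or q) there: 1:F. ✗
3: successors {1}; not (p or q) there: 1:F. ✗
— 0 worlds.
For Diamond (q or (p -> q)):
1: no successors, so Diamond (q or (p -> q)) fails. ✗
2: successors {1}; q or (p -> q) there: 1:T. ✓
3: successors {1}; q or (p -> q) there: 1:T. ✓
— 2 worlds.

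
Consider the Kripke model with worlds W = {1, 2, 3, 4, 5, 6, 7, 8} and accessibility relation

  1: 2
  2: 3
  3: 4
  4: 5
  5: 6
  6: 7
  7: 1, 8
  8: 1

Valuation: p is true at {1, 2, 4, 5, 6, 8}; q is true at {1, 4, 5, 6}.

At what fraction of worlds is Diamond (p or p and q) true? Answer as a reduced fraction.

1: successors {2}; p or p and q there: 2:T. ✓
2: successors {3}; p or p and q there: 3:F. ✗
3: successors {4}; p or p and q there: 4:T. ✓
4: successors {5}; p or p and q there: 5:T. ✓
5: successors {6}; p or p and q there: 6:T. ✓
6: successors {7}; p or p and q there: 7:F. ✗
7: successors {1, 8}; p or p and q there: 1:T, 8:T. ✓
8: successors {1}; p or p and q there: 1:T. ✓
That's 6 of 8 worlds, so 6/8 = 3/4.

3/4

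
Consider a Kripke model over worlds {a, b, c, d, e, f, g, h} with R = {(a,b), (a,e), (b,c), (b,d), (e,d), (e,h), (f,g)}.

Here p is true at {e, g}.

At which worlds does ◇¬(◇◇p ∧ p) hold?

{a, b, e, f}

a: successors {b, e}; ¬(◇◇p ∧ p) there: b:T, e:T. ✓
b: successors {c, d}; ¬(◇◇p ∧ p) there: c:T, d:T. ✓
c: no successors, so ◇¬(◇◇p ∧ p) fails. ✗
d: no successors, so ◇¬(◇◇p ∧ p) fails. ✗
e: successors {d, h}; ¬(◇◇p ∧ p) there: d:T, h:T. ✓
f: successors {g}; ¬(◇◇p ∧ p) there: g:T. ✓
g: no successors, so ◇¬(◇◇p ∧ p) fails. ✗
h: no successors, so ◇¬(◇◇p ∧ p) fails. ✗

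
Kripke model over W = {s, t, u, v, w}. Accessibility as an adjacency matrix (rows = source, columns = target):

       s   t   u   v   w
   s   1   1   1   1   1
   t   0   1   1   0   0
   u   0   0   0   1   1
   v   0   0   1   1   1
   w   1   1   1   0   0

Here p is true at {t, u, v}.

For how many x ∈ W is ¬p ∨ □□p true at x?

s: ¬p is T, □□p is F. ✓
t: ¬p is F, □□p is F. ✗
u: ¬p is F, □□p is F. ✗
v: ¬p is F, □□p is F. ✗
w: ¬p is T, □□p is F. ✓
Satisfying worlds: {s, w}.

2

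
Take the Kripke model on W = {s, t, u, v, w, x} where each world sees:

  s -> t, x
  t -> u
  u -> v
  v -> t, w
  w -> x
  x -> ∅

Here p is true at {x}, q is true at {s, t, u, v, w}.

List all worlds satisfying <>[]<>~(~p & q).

{s, w}

s: successors {t, x}; []<>~(~p & q) there: t:F, x:T. ✓
t: successors {u}; []<>~(~p & q) there: u:F. ✗
u: successors {v}; []<>~(~p & q) there: v:F. ✗
v: successors {t, w}; []<>~(~p & q) there: t:F, w:F. ✗
w: successors {x}; []<>~(~p & q) there: x:T. ✓
x: no successors, so <>[]<>~(~p & q) fails. ✗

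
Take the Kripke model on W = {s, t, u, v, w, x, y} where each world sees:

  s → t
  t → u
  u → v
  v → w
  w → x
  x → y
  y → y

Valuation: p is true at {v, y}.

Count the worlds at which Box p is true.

3

s: successors {t}; p there: t:F. ✗
t: successors {u}; p there: u:F. ✗
u: successors {v}; p there: v:T. ✓
v: successors {w}; p there: w:F. ✗
w: successors {x}; p there: x:F. ✗
x: successors {y}; p there: y:T. ✓
y: successors {y}; p there: y:T. ✓
Satisfying worlds: {u, x, y}.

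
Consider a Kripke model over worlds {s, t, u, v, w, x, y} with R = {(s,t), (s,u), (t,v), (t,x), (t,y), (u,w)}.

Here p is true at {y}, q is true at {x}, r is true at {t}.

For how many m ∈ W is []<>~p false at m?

s: successors {t, u}; <>~p there: t:T, u:T. ✓
t: successors {v, x, y}; <>~p there: v:F, x:F, y:F. ✗
u: successors {w}; <>~p there: w:F. ✗
v: no successors, so []<>~p holds vacuously. ✓
w: no successors, so []<>~p holds vacuously. ✓
x: no successors, so []<>~p holds vacuously. ✓
y: no successors, so []<>~p holds vacuously. ✓
Satisfying worlds: {s, v, w, x, y}.
So []<>~p fails at the other 2 worlds.

2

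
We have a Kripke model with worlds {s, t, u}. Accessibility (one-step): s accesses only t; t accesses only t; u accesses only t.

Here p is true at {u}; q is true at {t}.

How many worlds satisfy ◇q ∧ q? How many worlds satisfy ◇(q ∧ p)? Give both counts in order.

For ◇q ∧ q:
s: ◇q is T, q is F. ✗
t: ◇q is T, q is T. ✓
u: ◇q is T, q is F. ✗
— 1 world.
For ◇(q ∧ p):
s: successors {t}; q ∧ p there: t:F. ✗
t: successors {t}; q ∧ p there: t:F. ✗
u: successors {t}; q ∧ p there: t:F. ✗
— 0 worlds.

1 and 0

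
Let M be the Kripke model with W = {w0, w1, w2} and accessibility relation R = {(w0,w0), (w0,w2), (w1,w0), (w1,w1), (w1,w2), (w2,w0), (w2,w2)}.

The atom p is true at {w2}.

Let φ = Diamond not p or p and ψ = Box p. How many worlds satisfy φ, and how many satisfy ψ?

For Diamond not p or p:
w0: Diamond not p is T, p is F. ✓
w1: Diamond not p is T, p is F. ✓
w2: Diamond not p is T, p is T. ✓
— 3 worlds.
For Box p:
w0: successors {w0, w2}; p there: w0:F, w2:T. ✗
w1: successors {w0, w1, w2}; p there: w0:F, w1:F, w2:T. ✗
w2: successors {w0, w2}; p there: w0:F, w2:T. ✗
— 0 worlds.

3 and 0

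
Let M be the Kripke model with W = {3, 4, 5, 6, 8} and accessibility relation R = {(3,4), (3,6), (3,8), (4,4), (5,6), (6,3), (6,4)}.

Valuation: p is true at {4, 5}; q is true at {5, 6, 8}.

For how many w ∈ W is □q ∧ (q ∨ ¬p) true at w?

3: □q is F, q ∨ ¬p is T. ✗
4: □q is F, q ∨ ¬p is F. ✗
5: □q is T, q ∨ ¬p is T. ✓
6: □q is F, q ∨ ¬p is T. ✗
8: □q is T, q ∨ ¬p is T. ✓
Satisfying worlds: {5, 8}.

2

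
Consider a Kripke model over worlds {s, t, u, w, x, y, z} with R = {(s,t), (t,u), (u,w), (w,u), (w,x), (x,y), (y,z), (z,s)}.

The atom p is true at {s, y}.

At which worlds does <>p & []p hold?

{x, z}

s: <>p is F, []p is F. ✗
t: <>p is F, []p is F. ✗
u: <>p is F, []p is F. ✗
w: <>p is F, []p is F. ✗
x: <>p is T, []p is T. ✓
y: <>p is F, []p is F. ✗
z: <>p is T, []p is T. ✓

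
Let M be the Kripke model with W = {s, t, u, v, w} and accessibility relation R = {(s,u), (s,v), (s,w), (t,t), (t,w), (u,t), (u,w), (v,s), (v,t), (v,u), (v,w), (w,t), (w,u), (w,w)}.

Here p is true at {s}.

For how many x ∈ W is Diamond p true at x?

s: successors {u, v, w}; p there: u:F, v:F, w:F. ✗
t: successors {t, w}; p there: t:F, w:F. ✗
u: successors {t, w}; p there: t:F, w:F. ✗
v: successors {s, t, u, w}; p there: s:T, t:F, u:F, w:F. ✓
w: successors {t, u, w}; p there: t:F, u:F, w:F. ✗
Satisfying worlds: {v}.

1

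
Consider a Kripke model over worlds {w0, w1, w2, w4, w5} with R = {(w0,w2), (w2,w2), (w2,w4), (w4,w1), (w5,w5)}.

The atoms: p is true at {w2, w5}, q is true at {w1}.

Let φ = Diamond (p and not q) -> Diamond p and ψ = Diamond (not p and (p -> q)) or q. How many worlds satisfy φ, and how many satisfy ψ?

5 and 3

For Diamond (p and not q) -> Diamond p:
w0: Diamond (p and not q) is T, Diamond p is T. ✓
w1: Diamond (p and not q) is F, Diamond p is F. ✓
w2: Diamond (p and not q) is T, Diamond p is T. ✓
w4: Diamond (p and not q) is F, Diamond p is F. ✓
w5: Diamond (p and not q) is T, Diamond p is T. ✓
— 5 worlds.
For Diamond (not p and (p -> q)) or q:
w0: Diamond (not p and (p -> q)) is F, q is F. ✗
w1: Diamond (not p and (p -> q)) is F, q is T. ✓
w2: Diamond (not p and (p -> q)) is T, q is F. ✓
w4: Diamond (not p and (p -> q)) is T, q is F. ✓
w5: Diamond (not p and (p -> q)) is F, q is F. ✗
— 3 worlds.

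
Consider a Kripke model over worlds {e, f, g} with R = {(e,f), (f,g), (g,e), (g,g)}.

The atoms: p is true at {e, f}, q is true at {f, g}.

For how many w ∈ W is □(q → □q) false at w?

2

e: successors {f}; q → □q there: f:T. ✓
f: successors {g}; q → □q there: g:F. ✗
g: successors {e, g}; q → □q there: e:T, g:F. ✗
Satisfying worlds: {e}.
So □(q → □q) fails at the other 2 worlds.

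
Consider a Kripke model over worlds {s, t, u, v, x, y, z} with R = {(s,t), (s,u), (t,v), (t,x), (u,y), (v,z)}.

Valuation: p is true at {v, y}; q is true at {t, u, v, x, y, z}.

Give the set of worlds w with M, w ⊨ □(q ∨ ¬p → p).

s: successors {t, u}; q ∨ ¬p → p there: t:F, u:F. ✗
t: successors {v, x}; q ∨ ¬p → p there: v:T, x:F. ✗
u: successors {y}; q ∨ ¬p → p there: y:T. ✓
v: successors {z}; q ∨ ¬p → p there: z:F. ✗
x: no successors, so □(q ∨ ¬p → p) holds vacuously. ✓
y: no successors, so □(q ∨ ¬p → p) holds vacuously. ✓
z: no successors, so □(q ∨ ¬p → p) holds vacuously. ✓

{u, x, y, z}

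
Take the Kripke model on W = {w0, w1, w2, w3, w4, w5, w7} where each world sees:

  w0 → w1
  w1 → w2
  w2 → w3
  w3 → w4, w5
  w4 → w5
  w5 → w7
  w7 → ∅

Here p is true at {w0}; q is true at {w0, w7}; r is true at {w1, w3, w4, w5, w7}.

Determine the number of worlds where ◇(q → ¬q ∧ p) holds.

5

w0: successors {w1}; q → ¬q ∧ p there: w1:T. ✓
w1: successors {w2}; q → ¬q ∧ p there: w2:T. ✓
w2: successors {w3}; q → ¬q ∧ p there: w3:T. ✓
w3: successors {w4, w5}; q → ¬q ∧ p there: w4:T, w5:T. ✓
w4: successors {w5}; q → ¬q ∧ p there: w5:T. ✓
w5: successors {w7}; q → ¬q ∧ p there: w7:F. ✗
w7: no successors, so ◇(q → ¬q ∧ p) fails. ✗
Satisfying worlds: {w0, w1, w2, w3, w4}.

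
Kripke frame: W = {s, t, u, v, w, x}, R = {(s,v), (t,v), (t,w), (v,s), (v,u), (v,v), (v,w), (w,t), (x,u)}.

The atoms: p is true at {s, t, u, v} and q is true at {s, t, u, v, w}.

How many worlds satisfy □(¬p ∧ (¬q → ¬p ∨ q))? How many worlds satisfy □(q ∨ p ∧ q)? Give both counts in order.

For □(¬p ∧ (¬q → ¬p ∨ q)):
s: successors {v}; ¬p ∧ (¬q → ¬p ∨ q) there: v:F. ✗
t: successors {v, w}; ¬p ∧ (¬q → ¬p ∨ q) there: v:F, w:T. ✗
u: no successors, so □(¬p ∧ (¬q → ¬p ∨ q)) holds vacuously. ✓
v: successors {s, u, v, w}; ¬p ∧ (¬q → ¬p ∨ q) there: s:F, u:F, v:F, w:T. ✗
w: successors {t}; ¬p ∧ (¬q → ¬p ∨ q) there: t:F. ✗
x: successors {u}; ¬p ∧ (¬q → ¬p ∨ q) there: u:F. ✗
— 1 world.
For □(q ∨ p ∧ q):
s: successors {v}; q ∨ p ∧ q there: v:T. ✓
t: successors {v, w}; q ∨ p ∧ q there: v:T, w:T. ✓
u: no successors, so □(q ∨ p ∧ q) holds vacuously. ✓
v: successors {s, u, v, w}; q ∨ p ∧ q there: s:T, u:T, v:T, w:T. ✓
w: successors {t}; q ∨ p ∧ q there: t:T. ✓
x: successors {u}; q ∨ p ∧ q there: u:T. ✓
— 6 worlds.

1 and 6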